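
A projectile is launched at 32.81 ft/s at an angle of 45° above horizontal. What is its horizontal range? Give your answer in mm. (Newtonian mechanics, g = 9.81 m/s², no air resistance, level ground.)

v₀ = 32.81 ft/s × 0.3048 = 10.0005 m/s
R = v₀² × sin(2θ) / g = 10.0005² × sin(2 × 45°) / 9.81 = 100.01 × 1.0 / 9.81 = 10.1947 m
R = 10.1947 m / 0.001 = 10190 mm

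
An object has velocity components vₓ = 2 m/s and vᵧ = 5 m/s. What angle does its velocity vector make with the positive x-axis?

θ = arctan(vᵧ/vₓ) = arctan(5/2) = 68.2°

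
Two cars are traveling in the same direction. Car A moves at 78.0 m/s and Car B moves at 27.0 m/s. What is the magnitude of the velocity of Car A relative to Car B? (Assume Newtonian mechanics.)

v_rel = |v_A - v_B| = |78.0 - 27.0| = 51.0 m/s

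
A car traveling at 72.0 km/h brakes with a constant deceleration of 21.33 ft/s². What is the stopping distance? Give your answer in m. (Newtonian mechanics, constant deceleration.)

v₀ = 72.0 km/h × 0.2777777777777778 = 20.0 m/s
a = 21.33 ft/s² × 0.3048 = 6.50138 m/s²
d = v₀² / (2a) = 20.0² / (2 × 6.50138) = 400.0 / 13.0028 = 30.76 m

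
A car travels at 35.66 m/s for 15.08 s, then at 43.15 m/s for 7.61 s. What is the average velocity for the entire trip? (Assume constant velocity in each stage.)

d₁ = v₁t₁ = 35.66 × 15.08 = 537.7528 m
d₂ = v₂t₂ = 43.15 × 7.61 = 328.3715 m
d_total = 866.1243 m, t_total = 22.69 s
v_avg = d_total/t_total = 866.1243/22.69 = 38.17 m/s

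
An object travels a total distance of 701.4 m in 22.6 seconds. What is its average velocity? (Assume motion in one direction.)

v_avg = Δd / Δt = 701.4 / 22.6 = 31.04 m/s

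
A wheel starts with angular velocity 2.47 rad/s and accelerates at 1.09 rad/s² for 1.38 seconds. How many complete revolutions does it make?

θ = ω₀t + ½αt² = 2.47×1.38 + ½×1.09×1.38² = 4.446498 rad
Total revolutions = θ/(2π) = 4.446498/(2π) = 0.71
Complete revolutions = ⌊0.71⌋ = 0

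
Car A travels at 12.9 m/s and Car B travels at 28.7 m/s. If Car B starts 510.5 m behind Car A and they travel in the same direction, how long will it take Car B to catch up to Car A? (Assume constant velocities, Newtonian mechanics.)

Relative speed: v_rel = 28.7 - 12.9 = 15.8 m/s
Time to catch: t = d₀/v_rel = 510.5/15.8 = 32.31 s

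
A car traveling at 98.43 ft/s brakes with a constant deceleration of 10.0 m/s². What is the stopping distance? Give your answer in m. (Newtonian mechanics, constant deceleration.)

v₀ = 98.43 ft/s × 0.3048 = 30.0015 m/s
d = v₀² / (2a) = 30.0015² / (2 × 10.0) = 900.09 / 20.0 = 45.0 m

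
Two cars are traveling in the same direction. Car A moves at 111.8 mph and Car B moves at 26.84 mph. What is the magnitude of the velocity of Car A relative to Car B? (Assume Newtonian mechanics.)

v_rel = |v_A - v_B| = |111.8 - 26.84| = 84.96 mph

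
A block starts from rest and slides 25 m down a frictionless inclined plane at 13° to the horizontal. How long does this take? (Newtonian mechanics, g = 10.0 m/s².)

a = g sin(θ) = 10.0 × sin(13°) = 2.2495 m/s²
t = √(2d/a) = √(2 × 25 / 2.2495) = 4.71 s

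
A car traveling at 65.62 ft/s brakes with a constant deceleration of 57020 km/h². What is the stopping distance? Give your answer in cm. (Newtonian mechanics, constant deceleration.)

v₀ = 65.62 ft/s × 0.3048 = 20.001 m/s
a = 57020 km/h² × 7.716049382716049e-05 = 4.39969 m/s²
d = v₀² / (2a) = 20.001² / (2 × 4.39969) = 400.04 / 8.79938 = 45.4623 m
d = 45.4623 m / 0.01 = 4546 cm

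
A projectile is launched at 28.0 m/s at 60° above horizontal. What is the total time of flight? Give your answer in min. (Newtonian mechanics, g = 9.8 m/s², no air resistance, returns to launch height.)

T = 2 × v₀ × sin(θ) / g = 2 × 28.0 × sin(60°) / 9.8 = 2 × 28.0 × 0.866025 / 9.8 = 4.94871 s
T = 4.94871 s / 60.0 = 0.08248 min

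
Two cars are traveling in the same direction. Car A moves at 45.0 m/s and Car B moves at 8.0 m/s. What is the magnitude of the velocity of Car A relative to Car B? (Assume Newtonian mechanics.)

v_rel = |v_A - v_B| = |45.0 - 8.0| = 37.0 m/s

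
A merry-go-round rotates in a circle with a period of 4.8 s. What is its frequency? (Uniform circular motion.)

f = 1/T = 1/4.8 = 0.2083 Hz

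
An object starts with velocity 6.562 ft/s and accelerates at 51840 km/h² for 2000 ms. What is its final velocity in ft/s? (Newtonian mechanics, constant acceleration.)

v₀ = 6.562 ft/s × 0.3048 = 2.0001 m/s
a = 51840 km/h² × 7.716049382716049e-05 = 4.0 m/s²
t = 2000 ms × 0.001 = 2.0 s
v = v₀ + a × t = 2.0001 + 4.0 × 2.0 = 10.0001 m/s
v = 10.0001 m/s / 0.3048 = 32.81 ft/s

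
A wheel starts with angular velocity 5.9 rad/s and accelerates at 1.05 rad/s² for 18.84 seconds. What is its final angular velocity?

ω = ω₀ + αt = 5.9 + 1.05 × 18.84 = 25.68 rad/s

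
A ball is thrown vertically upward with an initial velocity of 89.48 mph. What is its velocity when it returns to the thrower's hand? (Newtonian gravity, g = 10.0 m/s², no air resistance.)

By conservation of energy (no air resistance), the ball returns to the throw height with the same speed as launch, but directed downward.
|v_ground| = v₀ = 89.48 mph
v_ground = 89.48 mph (downward)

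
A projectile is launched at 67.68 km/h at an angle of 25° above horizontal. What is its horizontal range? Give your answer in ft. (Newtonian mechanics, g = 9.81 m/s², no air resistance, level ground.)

v₀ = 67.68 km/h × 0.2777777777777778 = 18.8 m/s
R = v₀² × sin(2θ) / g = 18.8² × sin(2 × 25°) / 9.81 = 353.44 × 0.766044 / 9.81 = 27.5994 m
R = 27.5994 m / 0.3048 = 90.55 ft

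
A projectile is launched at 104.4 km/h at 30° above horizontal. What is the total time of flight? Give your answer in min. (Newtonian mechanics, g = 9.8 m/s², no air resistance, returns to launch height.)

v₀ = 104.4 km/h × 0.2777777777777778 = 29.0 m/s
T = 2 × v₀ × sin(θ) / g = 2 × 29.0 × sin(30°) / 9.8 = 2 × 29.0 × 0.5 / 9.8 = 2.95918 s
T = 2.95918 s / 60.0 = 0.04932 min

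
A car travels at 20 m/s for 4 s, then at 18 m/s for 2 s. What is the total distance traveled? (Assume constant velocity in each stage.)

d₁ = v₁t₁ = 20 × 4 = 80 m
d₂ = v₂t₂ = 18 × 2 = 36 m
d_total = 80 + 36 = 116 m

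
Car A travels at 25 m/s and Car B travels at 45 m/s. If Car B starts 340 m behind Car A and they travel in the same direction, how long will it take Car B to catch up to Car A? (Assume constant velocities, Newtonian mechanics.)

Relative speed: v_rel = 45 - 25 = 20 m/s
Time to catch: t = d₀/v_rel = 340/20 = 17.0 s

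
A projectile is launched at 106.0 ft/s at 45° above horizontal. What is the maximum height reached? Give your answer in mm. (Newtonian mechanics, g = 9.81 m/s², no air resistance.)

v₀ = 106.0 ft/s × 0.3048 = 32.3088 m/s
H = v₀² × sin²(θ) / (2g) = 32.3088² × sin(45°)² / (2 × 9.81) = 1043.86 × 0.5 / 19.62 = 26.6019 m
H = 26.6019 m / 0.001 = 26600 mm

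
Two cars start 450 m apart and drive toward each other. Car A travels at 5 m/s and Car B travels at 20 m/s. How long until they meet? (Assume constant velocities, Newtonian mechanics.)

Combined speed: v_combined = 5 + 20 = 25 m/s
Time to meet: t = d/v_combined = 450/25 = 18.0 s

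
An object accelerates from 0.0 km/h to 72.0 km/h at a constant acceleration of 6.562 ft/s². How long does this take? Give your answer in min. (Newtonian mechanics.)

v₀ = 0.0 km/h × 0.2777777777777778 = 0.0 m/s
v = 72.0 km/h × 0.2777777777777778 = 20.0 m/s
a = 6.562 ft/s² × 0.3048 = 2.0001 m/s²
t = (v - v₀) / a = (20.0 - 0.0) / 2.0001 = 9.9995 s
t = 9.9995 s / 60.0 = 0.1667 min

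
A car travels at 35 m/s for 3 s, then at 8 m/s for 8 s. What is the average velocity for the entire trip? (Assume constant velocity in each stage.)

d₁ = v₁t₁ = 35 × 3 = 105 m
d₂ = v₂t₂ = 8 × 8 = 64 m
d_total = 169 m, t_total = 11 s
v_avg = d_total/t_total = 169/11 = 15.36 m/s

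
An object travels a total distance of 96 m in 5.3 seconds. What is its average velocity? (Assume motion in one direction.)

v_avg = Δd / Δt = 96 / 5.3 = 18.11 m/s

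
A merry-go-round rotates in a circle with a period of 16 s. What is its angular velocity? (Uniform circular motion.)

ω = 2π/T = 2π/16 = 0.3927 rad/s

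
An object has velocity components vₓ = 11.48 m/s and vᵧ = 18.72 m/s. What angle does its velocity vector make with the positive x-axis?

θ = arctan(vᵧ/vₓ) = arctan(18.72/11.48) = 58.48°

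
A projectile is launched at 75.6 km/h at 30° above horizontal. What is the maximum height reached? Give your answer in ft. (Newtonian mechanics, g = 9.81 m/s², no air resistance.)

v₀ = 75.6 km/h × 0.2777777777777778 = 21.0 m/s
H = v₀² × sin²(θ) / (2g) = 21.0² × sin(30°)² / (2 × 9.81) = 441.0 × 0.25 / 19.62 = 5.61927 m
H = 5.61927 m / 0.3048 = 18.44 ft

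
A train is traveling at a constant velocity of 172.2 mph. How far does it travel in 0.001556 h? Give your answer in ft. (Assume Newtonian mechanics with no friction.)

v = 172.2 mph × 0.44704 = 76.9803 m/s
t = 0.001556 h × 3600.0 = 5.6016 s
d = v × t = 76.9803 × 5.6016 = 431.213 m
d = 431.213 m / 0.3048 = 1415 ft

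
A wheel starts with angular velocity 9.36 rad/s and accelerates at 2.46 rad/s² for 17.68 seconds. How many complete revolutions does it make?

θ = ω₀t + ½αt² = 9.36×17.68 + ½×2.46×17.68² = 549.961152 rad
Total revolutions = θ/(2π) = 549.961152/(2π) = 87.53
Complete revolutions = ⌊87.53⌋ = 87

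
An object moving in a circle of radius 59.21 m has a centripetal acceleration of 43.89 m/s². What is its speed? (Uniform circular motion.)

v = √(a_c × r) = √(43.89 × 59.21) = 50.98 m/s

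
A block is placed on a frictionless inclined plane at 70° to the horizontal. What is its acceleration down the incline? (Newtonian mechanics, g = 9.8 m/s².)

a = g sin(θ) = 9.8 × sin(70°) = 9.8 × 0.9397 = 9.21 m/s²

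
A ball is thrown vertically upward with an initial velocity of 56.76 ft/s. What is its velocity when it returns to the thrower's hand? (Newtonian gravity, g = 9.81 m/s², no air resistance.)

By conservation of energy (no air resistance), the ball returns to the throw height with the same speed as launch, but directed downward.
|v_ground| = v₀ = 56.76 ft/s
v_ground = 56.76 ft/s (downward)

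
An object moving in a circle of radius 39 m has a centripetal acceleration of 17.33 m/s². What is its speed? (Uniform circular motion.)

v = √(a_c × r) = √(17.33 × 39) = 26.0 m/s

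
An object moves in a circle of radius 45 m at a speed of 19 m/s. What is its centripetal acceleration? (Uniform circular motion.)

a_c = v²/r = 19²/45 = 361/45 = 8.02 m/s²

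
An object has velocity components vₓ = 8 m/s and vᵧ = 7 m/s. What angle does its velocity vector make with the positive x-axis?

θ = arctan(vᵧ/vₓ) = arctan(7/8) = 41.19°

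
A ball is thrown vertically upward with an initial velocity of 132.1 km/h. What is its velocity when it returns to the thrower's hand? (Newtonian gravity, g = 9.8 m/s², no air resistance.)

By conservation of energy (no air resistance), the ball returns to the throw height with the same speed as launch, but directed downward.
|v_ground| = v₀ = 132.1 km/h
v_ground = 132.1 km/h (downward)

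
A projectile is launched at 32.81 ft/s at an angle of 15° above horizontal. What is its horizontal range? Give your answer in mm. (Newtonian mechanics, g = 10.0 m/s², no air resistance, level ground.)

v₀ = 32.81 ft/s × 0.3048 = 10.0005 m/s
R = v₀² × sin(2θ) / g = 10.0005² × sin(2 × 15°) / 10.0 = 100.01 × 0.5 / 10.0 = 5.0005 m
R = 5.0005 m / 0.001 = 5000 mm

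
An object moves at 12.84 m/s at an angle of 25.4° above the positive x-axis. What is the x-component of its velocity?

vₓ = v cos(θ) = 12.84 × cos(25.4°) = 11.6 m/s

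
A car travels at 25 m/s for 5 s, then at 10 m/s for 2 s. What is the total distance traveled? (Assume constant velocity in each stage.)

d₁ = v₁t₁ = 25 × 5 = 125 m
d₂ = v₂t₂ = 10 × 2 = 20 m
d_total = 125 + 20 = 145 m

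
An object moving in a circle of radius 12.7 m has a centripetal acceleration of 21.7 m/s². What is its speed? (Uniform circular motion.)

v = √(a_c × r) = √(21.7 × 12.7) = 16.6 m/s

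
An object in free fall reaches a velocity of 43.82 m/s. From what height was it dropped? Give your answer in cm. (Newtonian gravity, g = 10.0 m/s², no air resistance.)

h = v² / (2g) = 43.82² / (2 × 10.0) = 96.0096 m
h = 96.0096 m / 0.01 = 9601 cm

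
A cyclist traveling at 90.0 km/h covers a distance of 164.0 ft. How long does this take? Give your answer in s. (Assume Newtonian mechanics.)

d = 164.0 ft × 0.3048 = 49.9872 m
v = 90.0 km/h × 0.2777777777777778 = 25.0 m/s
t = d / v = 49.9872 / 25.0 = 1.999 s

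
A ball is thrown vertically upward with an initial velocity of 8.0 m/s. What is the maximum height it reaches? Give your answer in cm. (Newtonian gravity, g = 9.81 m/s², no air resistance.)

h_max = v₀² / (2g) = 8.0² / (2 × 9.81) = 64.0 / 19.62 = 3.26198 m
h_max = 3.26198 m / 0.01 = 326.2 cm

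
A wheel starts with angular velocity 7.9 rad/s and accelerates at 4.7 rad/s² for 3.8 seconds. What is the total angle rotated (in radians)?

θ = ω₀t + ½αt² = 7.9×3.8 + ½×4.7×3.8² = 63.95 rad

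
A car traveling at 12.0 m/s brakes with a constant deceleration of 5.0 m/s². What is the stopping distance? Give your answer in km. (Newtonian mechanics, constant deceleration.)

d = v₀² / (2a) = 12.0² / (2 × 5.0) = 144.0 / 10.0 = 14.4 m
d = 14.4 m / 1000.0 = 0.0144 km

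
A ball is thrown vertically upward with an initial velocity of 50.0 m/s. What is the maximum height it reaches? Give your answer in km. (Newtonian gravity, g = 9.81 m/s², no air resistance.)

h_max = v₀² / (2g) = 50.0² / (2 × 9.81) = 2500.0 / 19.62 = 127.421 m
h_max = 127.421 m / 1000.0 = 0.1274 km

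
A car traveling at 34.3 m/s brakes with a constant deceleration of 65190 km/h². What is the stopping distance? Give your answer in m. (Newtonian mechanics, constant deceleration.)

a = 65190 km/h² × 7.716049382716049e-05 = 5.03009 m/s²
d = v₀² / (2a) = 34.3² / (2 × 5.03009) = 1176.49 / 10.0602 = 116.9 m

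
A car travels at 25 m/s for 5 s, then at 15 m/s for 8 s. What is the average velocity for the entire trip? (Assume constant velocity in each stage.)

d₁ = v₁t₁ = 25 × 5 = 125 m
d₂ = v₂t₂ = 15 × 8 = 120 m
d_total = 245 m, t_total = 13 s
v_avg = d_total/t_total = 245/13 = 18.85 m/s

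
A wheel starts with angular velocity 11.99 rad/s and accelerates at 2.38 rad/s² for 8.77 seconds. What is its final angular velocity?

ω = ω₀ + αt = 11.99 + 2.38 × 8.77 = 32.86 rad/s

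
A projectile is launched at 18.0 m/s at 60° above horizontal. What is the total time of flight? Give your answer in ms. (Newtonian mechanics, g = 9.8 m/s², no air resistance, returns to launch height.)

T = 2 × v₀ × sin(θ) / g = 2 × 18.0 × sin(60°) / 9.8 = 2 × 18.0 × 0.866025 / 9.8 = 3.18132 s
T = 3.18132 s / 0.001 = 3181 ms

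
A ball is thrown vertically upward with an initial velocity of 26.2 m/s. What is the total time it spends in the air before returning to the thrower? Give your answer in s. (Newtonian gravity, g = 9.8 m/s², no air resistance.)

t_total = 2 × v₀ / g = 2 × 26.2 / 9.8 = 5.347 s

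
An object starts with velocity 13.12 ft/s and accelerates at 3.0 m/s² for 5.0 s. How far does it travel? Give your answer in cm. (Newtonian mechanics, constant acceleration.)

v₀ = 13.12 ft/s × 0.3048 = 3.99898 m/s
d = v₀ × t + ½ × a × t² = 3.99898 × 5.0 + 0.5 × 3.0 × 5.0² = 57.4949 m
d = 57.4949 m / 0.01 = 5749 cm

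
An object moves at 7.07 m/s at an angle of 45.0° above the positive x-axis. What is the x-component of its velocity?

vₓ = v cos(θ) = 7.07 × cos(45.0°) = 5.0 m/s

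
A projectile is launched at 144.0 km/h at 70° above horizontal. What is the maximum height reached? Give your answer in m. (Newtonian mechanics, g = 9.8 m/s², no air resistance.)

v₀ = 144.0 km/h × 0.2777777777777778 = 40.0 m/s
H = v₀² × sin²(θ) / (2g) = 40.0² × sin(70°)² / (2 × 9.8) = 1600.0 × 0.883022 / 19.6 = 72.08 m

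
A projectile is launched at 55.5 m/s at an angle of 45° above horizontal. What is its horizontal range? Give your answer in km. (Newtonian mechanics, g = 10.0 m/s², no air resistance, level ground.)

R = v₀² × sin(2θ) / g = 55.5² × sin(2 × 45°) / 10.0 = 3080.25 × 1.0 / 10.0 = 308.025 m
R = 308.025 m / 1000.0 = 0.308 km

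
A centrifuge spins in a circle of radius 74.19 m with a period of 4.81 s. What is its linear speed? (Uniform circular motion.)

v = 2πr/T = 2π×74.19/4.81 = 96.91 m/s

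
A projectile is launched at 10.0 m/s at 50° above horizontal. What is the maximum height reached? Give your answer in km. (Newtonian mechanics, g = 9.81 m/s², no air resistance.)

H = v₀² × sin²(θ) / (2g) = 10.0² × sin(50°)² / (2 × 9.81) = 100.0 × 0.586824 / 19.62 = 2.99095 m
H = 2.99095 m / 1000.0 = 0.002991 km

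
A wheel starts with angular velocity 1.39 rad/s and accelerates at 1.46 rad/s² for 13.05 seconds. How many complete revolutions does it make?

θ = ω₀t + ½αt² = 1.39×13.05 + ½×1.46×13.05² = 142.460325 rad
Total revolutions = θ/(2π) = 142.460325/(2π) = 22.67
Complete revolutions = ⌊22.67⌋ = 22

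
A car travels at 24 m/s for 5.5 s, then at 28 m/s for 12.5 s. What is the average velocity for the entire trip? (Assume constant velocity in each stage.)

d₁ = v₁t₁ = 24 × 5.5 = 132.0 m
d₂ = v₂t₂ = 28 × 12.5 = 350.0 m
d_total = 482.0 m, t_total = 18.0 s
v_avg = d_total/t_total = 482.0/18.0 = 26.78 m/s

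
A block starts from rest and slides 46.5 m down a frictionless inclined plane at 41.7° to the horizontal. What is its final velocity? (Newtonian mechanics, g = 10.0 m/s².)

a = g sin(θ) = 10.0 × sin(41.7°) = 6.6523 m/s²
v = √(2ad) = √(2 × 6.6523 × 46.5) = 24.87 m/s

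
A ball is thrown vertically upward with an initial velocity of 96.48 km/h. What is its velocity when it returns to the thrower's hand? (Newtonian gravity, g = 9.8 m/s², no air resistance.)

By conservation of energy (no air resistance), the ball returns to the throw height with the same speed as launch, but directed downward.
|v_ground| = v₀ = 96.48 km/h
v_ground = 96.48 km/h (downward)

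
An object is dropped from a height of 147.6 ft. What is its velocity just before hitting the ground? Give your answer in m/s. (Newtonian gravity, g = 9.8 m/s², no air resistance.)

h = 147.6 ft × 0.3048 = 44.9885 m
v = √(2gh) = √(2 × 9.8 × 44.9885) = 29.69 m/s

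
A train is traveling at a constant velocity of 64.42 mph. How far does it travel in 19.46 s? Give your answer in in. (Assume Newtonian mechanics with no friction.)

v = 64.42 mph × 0.44704 = 28.7983 m/s
d = v × t = 28.7983 × 19.46 = 560.415 m
d = 560.415 m / 0.0254 = 22060 in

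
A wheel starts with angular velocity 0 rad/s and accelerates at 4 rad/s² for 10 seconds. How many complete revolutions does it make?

θ = ω₀t + ½αt² = 0×10 + ½×4×10² = 200.0 rad
Total revolutions = θ/(2π) = 200.0/(2π) = 31.83
Complete revolutions = ⌊31.83⌋ = 31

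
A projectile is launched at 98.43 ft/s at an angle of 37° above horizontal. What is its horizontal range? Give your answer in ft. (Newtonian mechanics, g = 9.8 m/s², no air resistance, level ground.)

v₀ = 98.43 ft/s × 0.3048 = 30.0015 m/s
R = v₀² × sin(2θ) / g = 30.0015² × sin(2 × 37°) / 9.8 = 900.09 × 0.961262 / 9.8 = 88.288 m
R = 88.288 m / 0.3048 = 289.7 ft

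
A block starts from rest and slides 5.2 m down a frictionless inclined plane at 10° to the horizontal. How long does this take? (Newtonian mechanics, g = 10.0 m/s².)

a = g sin(θ) = 10.0 × sin(10°) = 1.7365 m/s²
t = √(2d/a) = √(2 × 5.2 / 1.7365) = 2.45 s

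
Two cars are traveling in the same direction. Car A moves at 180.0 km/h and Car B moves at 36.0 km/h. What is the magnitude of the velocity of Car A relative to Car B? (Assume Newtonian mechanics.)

v_rel = |v_A - v_B| = |180.0 - 36.0| = 144.0 km/h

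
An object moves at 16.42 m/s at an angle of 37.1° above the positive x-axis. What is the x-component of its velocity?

vₓ = v cos(θ) = 16.42 × cos(37.1°) = 13.1 m/s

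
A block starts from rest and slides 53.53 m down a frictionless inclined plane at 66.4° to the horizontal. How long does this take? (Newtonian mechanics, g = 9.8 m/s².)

a = g sin(θ) = 9.8 × sin(66.4°) = 8.9804 m/s²
t = √(2d/a) = √(2 × 53.53 / 8.9804) = 3.45 s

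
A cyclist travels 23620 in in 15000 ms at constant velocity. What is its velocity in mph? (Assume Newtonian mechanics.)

d = 23620 in × 0.0254 = 599.948 m
t = 15000 ms × 0.001 = 15.0 s
v = d / t = 599.948 / 15.0 = 39.9965 m/s
v = 39.9965 m/s / 0.44704 = 89.47 mph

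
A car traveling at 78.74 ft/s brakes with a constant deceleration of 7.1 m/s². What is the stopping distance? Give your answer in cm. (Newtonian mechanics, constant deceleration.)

v₀ = 78.74 ft/s × 0.3048 = 24.0 m/s
d = v₀² / (2a) = 24.0² / (2 × 7.1) = 576.0 / 14.2 = 40.5634 m
d = 40.5634 m / 0.01 = 4056 cm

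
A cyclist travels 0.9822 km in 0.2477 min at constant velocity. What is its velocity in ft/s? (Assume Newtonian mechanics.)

d = 0.9822 km × 1000.0 = 982.2 m
t = 0.2477 min × 60.0 = 14.862 s
v = d / t = 982.2 / 14.862 = 66.088 m/s
v = 66.088 m/s / 0.3048 = 216.8 ft/s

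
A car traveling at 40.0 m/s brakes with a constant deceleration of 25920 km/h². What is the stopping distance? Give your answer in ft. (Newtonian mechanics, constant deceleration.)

a = 25920 km/h² × 7.716049382716049e-05 = 2.0 m/s²
d = v₀² / (2a) = 40.0² / (2 × 2.0) = 1600.0 / 4.0 = 400.0 m
d = 400.0 m / 0.3048 = 1312 ft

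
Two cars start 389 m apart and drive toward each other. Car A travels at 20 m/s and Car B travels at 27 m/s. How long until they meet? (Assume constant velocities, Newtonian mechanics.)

Combined speed: v_combined = 20 + 27 = 47 m/s
Time to meet: t = d/v_combined = 389/47 = 8.28 s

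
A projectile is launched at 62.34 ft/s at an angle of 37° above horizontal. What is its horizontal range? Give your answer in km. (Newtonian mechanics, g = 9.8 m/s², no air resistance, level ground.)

v₀ = 62.34 ft/s × 0.3048 = 19.0012 m/s
R = v₀² × sin(2θ) / g = 19.0012² × sin(2 × 37°) / 9.8 = 361.046 × 0.961262 / 9.8 = 35.4143 m
R = 35.4143 m / 1000.0 = 0.03541 km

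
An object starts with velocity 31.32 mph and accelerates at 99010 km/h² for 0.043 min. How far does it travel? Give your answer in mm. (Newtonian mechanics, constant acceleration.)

v₀ = 31.32 mph × 0.44704 = 14.0013 m/s
a = 99010 km/h² × 7.716049382716049e-05 = 7.63966 m/s²
t = 0.043 min × 60.0 = 2.58 s
d = v₀ × t + ½ × a × t² = 14.0013 × 2.58 + 0.5 × 7.63966 × 2.58² = 61.5497 m
d = 61.5497 m / 0.001 = 61550 mm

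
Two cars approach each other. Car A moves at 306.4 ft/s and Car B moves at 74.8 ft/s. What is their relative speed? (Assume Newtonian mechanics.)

v_rel = v_A + v_B = 306.4 + 74.8 = 381.2 ft/s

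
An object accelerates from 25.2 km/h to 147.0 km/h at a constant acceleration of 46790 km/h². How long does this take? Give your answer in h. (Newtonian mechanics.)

v₀ = 25.2 km/h × 0.2777777777777778 = 7.0 m/s
v = 147.0 km/h × 0.2777777777777778 = 40.8333 m/s
a = 46790 km/h² × 7.716049382716049e-05 = 3.61034 m/s²
t = (v - v₀) / a = (40.8333 - 7.0) / 3.61034 = 9.37122 s
t = 9.37122 s / 3600.0 = 0.002603 h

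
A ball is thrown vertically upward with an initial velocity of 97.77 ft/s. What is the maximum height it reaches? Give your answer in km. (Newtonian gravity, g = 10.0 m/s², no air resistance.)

v₀ = 97.77 ft/s × 0.3048 = 29.8003 m/s
h_max = v₀² / (2g) = 29.8003² / (2 × 10.0) = 888.058 / 20.0 = 44.4029 m
h_max = 44.4029 m / 1000.0 = 0.0444 km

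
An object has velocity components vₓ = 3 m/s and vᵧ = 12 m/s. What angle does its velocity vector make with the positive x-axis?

θ = arctan(vᵧ/vₓ) = arctan(12/3) = 75.96°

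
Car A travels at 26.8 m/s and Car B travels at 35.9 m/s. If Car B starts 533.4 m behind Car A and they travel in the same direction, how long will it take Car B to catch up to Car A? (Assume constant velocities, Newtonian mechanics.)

Relative speed: v_rel = 35.9 - 26.8 = 9.1 m/s
Time to catch: t = d₀/v_rel = 533.4/9.1 = 58.62 s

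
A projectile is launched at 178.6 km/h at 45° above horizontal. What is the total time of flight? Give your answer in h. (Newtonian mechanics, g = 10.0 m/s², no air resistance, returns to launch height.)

v₀ = 178.6 km/h × 0.2777777777777778 = 49.6111 m/s
T = 2 × v₀ × sin(θ) / g = 2 × 49.6111 × sin(45°) / 10.0 = 2 × 49.6111 × 0.707107 / 10.0 = 7.01607 s
T = 7.01607 s / 3600.0 = 0.001949 h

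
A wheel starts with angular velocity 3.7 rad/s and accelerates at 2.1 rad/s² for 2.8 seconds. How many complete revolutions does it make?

θ = ω₀t + ½αt² = 3.7×2.8 + ½×2.1×2.8² = 18.592 rad
Total revolutions = θ/(2π) = 18.592/(2π) = 2.96
Complete revolutions = ⌊2.96⌋ = 2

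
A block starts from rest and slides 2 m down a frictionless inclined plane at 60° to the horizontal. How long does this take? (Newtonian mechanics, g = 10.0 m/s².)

a = g sin(θ) = 10.0 × sin(60°) = 8.6603 m/s²
t = √(2d/a) = √(2 × 2 / 8.6603) = 0.68 s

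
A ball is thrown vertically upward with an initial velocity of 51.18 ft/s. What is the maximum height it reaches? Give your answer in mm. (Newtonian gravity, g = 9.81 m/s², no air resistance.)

v₀ = 51.18 ft/s × 0.3048 = 15.5997 m/s
h_max = v₀² / (2g) = 15.5997² / (2 × 9.81) = 243.351 / 19.62 = 12.4032 m
h_max = 12.4032 m / 0.001 = 12400 mm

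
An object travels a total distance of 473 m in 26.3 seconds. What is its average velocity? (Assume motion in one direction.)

v_avg = Δd / Δt = 473 / 26.3 = 17.98 m/s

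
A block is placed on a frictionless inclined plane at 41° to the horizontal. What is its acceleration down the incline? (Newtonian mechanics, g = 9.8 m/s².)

a = g sin(θ) = 9.8 × sin(41°) = 9.8 × 0.6561 = 6.43 m/s²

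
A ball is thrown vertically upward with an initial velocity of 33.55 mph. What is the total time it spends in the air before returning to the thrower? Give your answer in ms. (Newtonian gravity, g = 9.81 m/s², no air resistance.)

v₀ = 33.55 mph × 0.44704 = 14.9982 m/s
t_total = 2 × v₀ / g = 2 × 14.9982 / 9.81 = 3.05774 s
t_total = 3.05774 s / 0.001 = 3058 ms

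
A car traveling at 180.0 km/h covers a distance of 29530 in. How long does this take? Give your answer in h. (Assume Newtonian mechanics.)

d = 29530 in × 0.0254 = 750.062 m
v = 180.0 km/h × 0.2777777777777778 = 50.0 m/s
t = d / v = 750.062 / 50.0 = 15.0012 s
t = 15.0012 s / 3600.0 = 0.004167 h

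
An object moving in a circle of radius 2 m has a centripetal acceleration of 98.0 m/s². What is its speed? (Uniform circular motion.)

v = √(a_c × r) = √(98.0 × 2) = 14.0 m/s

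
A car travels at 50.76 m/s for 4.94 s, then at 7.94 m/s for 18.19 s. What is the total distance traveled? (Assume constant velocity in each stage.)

d₁ = v₁t₁ = 50.76 × 4.94 = 250.7544 m
d₂ = v₂t₂ = 7.94 × 18.19 = 144.4286 m
d_total = 250.7544 + 144.4286 = 395.18 m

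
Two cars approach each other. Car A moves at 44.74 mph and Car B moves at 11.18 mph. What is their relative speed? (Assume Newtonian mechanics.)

v_rel = v_A + v_B = 44.74 + 11.18 = 55.92 mph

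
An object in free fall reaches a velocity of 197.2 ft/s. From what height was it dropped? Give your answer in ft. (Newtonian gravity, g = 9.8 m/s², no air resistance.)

v = 197.2 ft/s × 0.3048 = 60.1066 m/s
h = v² / (2g) = 60.1066² / (2 × 9.8) = 184.327 m
h = 184.327 m / 0.3048 = 604.7 ft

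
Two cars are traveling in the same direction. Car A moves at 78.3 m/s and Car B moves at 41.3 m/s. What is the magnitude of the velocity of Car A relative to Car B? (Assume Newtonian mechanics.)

v_rel = |v_A - v_B| = |78.3 - 41.3| = 37.0 m/s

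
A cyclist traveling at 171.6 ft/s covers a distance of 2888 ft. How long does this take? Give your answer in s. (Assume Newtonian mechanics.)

d = 2888 ft × 0.3048 = 880.262 m
v = 171.6 ft/s × 0.3048 = 52.3037 m/s
t = d / v = 880.262 / 52.3037 = 16.83 s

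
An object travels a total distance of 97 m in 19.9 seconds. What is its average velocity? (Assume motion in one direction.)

v_avg = Δd / Δt = 97 / 19.9 = 4.87 m/s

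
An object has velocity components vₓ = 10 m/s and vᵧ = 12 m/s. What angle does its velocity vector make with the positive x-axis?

θ = arctan(vᵧ/vₓ) = arctan(12/10) = 50.19°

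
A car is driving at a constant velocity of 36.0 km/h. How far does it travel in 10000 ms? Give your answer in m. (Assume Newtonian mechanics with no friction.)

v = 36.0 km/h × 0.2777777777777778 = 10.0 m/s
t = 10000 ms × 0.001 = 10.0 s
d = v × t = 10.0 × 10.0 = 100.0 m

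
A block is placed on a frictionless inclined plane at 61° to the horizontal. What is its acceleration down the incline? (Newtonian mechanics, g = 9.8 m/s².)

a = g sin(θ) = 9.8 × sin(61°) = 9.8 × 0.8746 = 8.57 m/s²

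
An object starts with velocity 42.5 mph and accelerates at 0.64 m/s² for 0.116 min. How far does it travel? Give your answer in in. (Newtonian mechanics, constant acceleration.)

v₀ = 42.5 mph × 0.44704 = 18.9992 m/s
t = 0.116 min × 60.0 = 6.96 s
d = v₀ × t + ½ × a × t² = 18.9992 × 6.96 + 0.5 × 0.64 × 6.96² = 147.736 m
d = 147.736 m / 0.0254 = 5816 in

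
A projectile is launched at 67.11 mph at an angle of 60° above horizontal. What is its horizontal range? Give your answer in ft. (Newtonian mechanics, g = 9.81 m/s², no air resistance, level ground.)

v₀ = 67.11 mph × 0.44704 = 30.0009 m/s
R = v₀² × sin(2θ) / g = 30.0009² × sin(2 × 60°) / 9.81 = 900.054 × 0.866025 / 9.81 = 79.4566 m
R = 79.4566 m / 0.3048 = 260.7 ft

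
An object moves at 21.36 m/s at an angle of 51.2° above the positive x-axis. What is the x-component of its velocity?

vₓ = v cos(θ) = 21.36 × cos(51.2°) = 13.38 m/s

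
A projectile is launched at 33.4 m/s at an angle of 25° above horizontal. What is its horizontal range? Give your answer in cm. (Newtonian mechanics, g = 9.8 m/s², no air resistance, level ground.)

R = v₀² × sin(2θ) / g = 33.4² × sin(2 × 25°) / 9.8 = 1115.56 × 0.766044 / 9.8 = 87.2008 m
R = 87.2008 m / 0.01 = 8720 cm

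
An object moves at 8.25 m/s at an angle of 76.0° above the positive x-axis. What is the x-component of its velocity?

vₓ = v cos(θ) = 8.25 × cos(76.0°) = 2.0 m/s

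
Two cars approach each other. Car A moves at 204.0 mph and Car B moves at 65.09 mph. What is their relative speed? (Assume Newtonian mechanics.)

v_rel = v_A + v_B = 204.0 + 65.09 = 269.09 mph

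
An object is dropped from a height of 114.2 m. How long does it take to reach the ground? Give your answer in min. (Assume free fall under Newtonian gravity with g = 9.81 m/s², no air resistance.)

t = √(2h/g) = √(2 × 114.2 / 9.81) = 4.82518 s
t = 4.82518 s / 60.0 = 0.08042 min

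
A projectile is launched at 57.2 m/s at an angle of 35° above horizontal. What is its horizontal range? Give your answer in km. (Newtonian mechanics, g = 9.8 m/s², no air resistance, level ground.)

R = v₀² × sin(2θ) / g = 57.2² × sin(2 × 35°) / 9.8 = 3271.84 × 0.939693 / 9.8 = 313.727 m
R = 313.727 m / 1000.0 = 0.3137 km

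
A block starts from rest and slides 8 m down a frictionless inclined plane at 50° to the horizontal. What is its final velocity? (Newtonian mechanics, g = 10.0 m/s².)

a = g sin(θ) = 10.0 × sin(50°) = 7.6604 m/s²
v = √(2ad) = √(2 × 7.6604 × 8) = 11.07 m/s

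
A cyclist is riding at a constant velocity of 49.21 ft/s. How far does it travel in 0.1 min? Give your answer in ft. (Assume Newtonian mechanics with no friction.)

v = 49.21 ft/s × 0.3048 = 14.9992 m/s
t = 0.1 min × 60.0 = 6.0 s
d = v × t = 14.9992 × 6.0 = 89.9952 m
d = 89.9952 m / 0.3048 = 295.3 ft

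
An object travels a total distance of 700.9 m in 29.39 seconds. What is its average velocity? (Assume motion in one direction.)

v_avg = Δd / Δt = 700.9 / 29.39 = 23.85 m/s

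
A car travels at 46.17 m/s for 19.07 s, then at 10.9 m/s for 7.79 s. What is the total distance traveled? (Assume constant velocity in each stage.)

d₁ = v₁t₁ = 46.17 × 19.07 = 880.4619 m
d₂ = v₂t₂ = 10.9 × 7.79 = 84.911 m
d_total = 880.4619 + 84.911 = 965.37 m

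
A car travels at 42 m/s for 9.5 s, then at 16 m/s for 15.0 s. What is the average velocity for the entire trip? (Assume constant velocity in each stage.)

d₁ = v₁t₁ = 42 × 9.5 = 399.0 m
d₂ = v₂t₂ = 16 × 15.0 = 240.0 m
d_total = 639.0 m, t_total = 24.5 s
v_avg = d_total/t_total = 639.0/24.5 = 26.08 m/s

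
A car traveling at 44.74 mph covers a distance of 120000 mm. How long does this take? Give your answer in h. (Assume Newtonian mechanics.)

d = 120000 mm × 0.001 = 120.0 m
v = 44.74 mph × 0.44704 = 20.0006 m/s
t = d / v = 120.0 / 20.0006 = 5.99982 s
t = 5.99982 s / 3600.0 = 0.001667 h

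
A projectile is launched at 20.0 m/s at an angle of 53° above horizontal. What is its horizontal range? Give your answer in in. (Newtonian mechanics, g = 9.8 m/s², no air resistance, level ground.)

R = v₀² × sin(2θ) / g = 20.0² × sin(2 × 53°) / 9.8 = 400.0 × 0.961262 / 9.8 = 39.2352 m
R = 39.2352 m / 0.0254 = 1545 in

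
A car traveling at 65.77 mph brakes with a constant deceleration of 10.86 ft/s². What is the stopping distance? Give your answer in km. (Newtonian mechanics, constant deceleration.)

v₀ = 65.77 mph × 0.44704 = 29.4018 m/s
a = 10.86 ft/s² × 0.3048 = 3.31013 m/s²
d = v₀² / (2a) = 29.4018² / (2 × 3.31013) = 864.466 / 6.62026 = 130.579 m
d = 130.579 m / 1000.0 = 0.1306 km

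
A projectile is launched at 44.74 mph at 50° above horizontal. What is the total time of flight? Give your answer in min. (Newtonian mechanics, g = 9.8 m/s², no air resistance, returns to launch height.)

v₀ = 44.74 mph × 0.44704 = 20.0006 m/s
T = 2 × v₀ × sin(θ) / g = 2 × 20.0006 × sin(50°) / 9.8 = 2 × 20.0006 × 0.766044 / 9.8 = 3.1268 s
T = 3.1268 s / 60.0 = 0.05211 min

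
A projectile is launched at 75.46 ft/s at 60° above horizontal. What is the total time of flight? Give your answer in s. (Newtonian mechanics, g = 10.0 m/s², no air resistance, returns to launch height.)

v₀ = 75.46 ft/s × 0.3048 = 23.0002 m/s
T = 2 × v₀ × sin(θ) / g = 2 × 23.0002 × sin(60°) / 10.0 = 2 × 23.0002 × 0.866025 / 10.0 = 3.984 s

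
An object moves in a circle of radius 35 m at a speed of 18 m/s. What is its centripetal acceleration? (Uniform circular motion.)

a_c = v²/r = 18²/35 = 324/35 = 9.26 m/s²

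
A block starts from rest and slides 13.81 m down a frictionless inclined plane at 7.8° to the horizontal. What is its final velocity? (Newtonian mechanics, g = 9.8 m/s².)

a = g sin(θ) = 9.8 × sin(7.8°) = 1.33 m/s²
v = √(2ad) = √(2 × 1.33 × 13.81) = 6.06 m/s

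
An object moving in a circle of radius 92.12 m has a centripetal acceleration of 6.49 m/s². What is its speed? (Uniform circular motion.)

v = √(a_c × r) = √(6.49 × 92.12) = 24.45 m/s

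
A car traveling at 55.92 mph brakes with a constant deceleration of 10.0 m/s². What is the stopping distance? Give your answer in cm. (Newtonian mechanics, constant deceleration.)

v₀ = 55.92 mph × 0.44704 = 24.9985 m/s
d = v₀² / (2a) = 24.9985² / (2 × 10.0) = 624.925 / 20.0 = 31.2462 m
d = 31.2462 m / 0.01 = 3125 cm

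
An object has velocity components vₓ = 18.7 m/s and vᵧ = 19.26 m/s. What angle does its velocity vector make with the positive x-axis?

θ = arctan(vᵧ/vₓ) = arctan(19.26/18.7) = 45.85°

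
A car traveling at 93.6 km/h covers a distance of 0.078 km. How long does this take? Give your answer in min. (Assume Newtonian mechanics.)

d = 0.078 km × 1000.0 = 78.0 m
v = 93.6 km/h × 0.2777777777777778 = 26.0 m/s
t = d / v = 78.0 / 26.0 = 3.0 s
t = 3.0 s / 60.0 = 0.05 min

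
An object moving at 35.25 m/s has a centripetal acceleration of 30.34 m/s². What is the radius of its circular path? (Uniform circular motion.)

r = v²/a_c = 35.25²/30.34 = 40.95 m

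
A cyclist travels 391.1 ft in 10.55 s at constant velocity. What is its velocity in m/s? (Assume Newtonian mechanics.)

d = 391.1 ft × 0.3048 = 119.207 m
v = d / t = 119.207 / 10.55 = 11.3 m/s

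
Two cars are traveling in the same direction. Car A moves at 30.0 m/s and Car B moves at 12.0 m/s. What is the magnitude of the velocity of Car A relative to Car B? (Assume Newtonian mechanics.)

v_rel = |v_A - v_B| = |30.0 - 12.0| = 18.0 m/s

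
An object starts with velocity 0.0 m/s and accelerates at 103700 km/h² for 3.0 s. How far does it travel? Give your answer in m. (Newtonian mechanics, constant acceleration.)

a = 103700 km/h² × 7.716049382716049e-05 = 8.00154 m/s²
d = v₀ × t + ½ × a × t² = 0.0 × 3.0 + 0.5 × 8.00154 × 3.0² = 36.01 m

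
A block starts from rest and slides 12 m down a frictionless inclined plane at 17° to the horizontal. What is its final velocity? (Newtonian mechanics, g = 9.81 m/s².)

a = g sin(θ) = 9.81 × sin(17°) = 2.8682 m/s²
v = √(2ad) = √(2 × 2.8682 × 12) = 8.3 m/s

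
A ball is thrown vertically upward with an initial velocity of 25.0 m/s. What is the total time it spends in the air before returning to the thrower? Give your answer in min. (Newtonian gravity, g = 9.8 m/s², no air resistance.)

t_total = 2 × v₀ / g = 2 × 25.0 / 9.8 = 5.10204 s
t_total = 5.10204 s / 60.0 = 0.08503 min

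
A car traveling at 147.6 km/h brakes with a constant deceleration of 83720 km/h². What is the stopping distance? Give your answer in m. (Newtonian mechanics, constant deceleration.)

v₀ = 147.6 km/h × 0.2777777777777778 = 41.0 m/s
a = 83720 km/h² × 7.716049382716049e-05 = 6.45988 m/s²
d = v₀² / (2a) = 41.0² / (2 × 6.45988) = 1681.0 / 12.9198 = 130.1 m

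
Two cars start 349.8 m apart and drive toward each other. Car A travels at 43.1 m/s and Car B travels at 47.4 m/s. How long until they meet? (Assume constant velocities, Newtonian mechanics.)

Combined speed: v_combined = 43.1 + 47.4 = 90.5 m/s
Time to meet: t = d/v_combined = 349.8/90.5 = 3.87 s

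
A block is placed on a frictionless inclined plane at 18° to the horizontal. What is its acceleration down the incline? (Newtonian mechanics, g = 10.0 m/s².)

a = g sin(θ) = 10.0 × sin(18°) = 10.0 × 0.309 = 3.09 m/s²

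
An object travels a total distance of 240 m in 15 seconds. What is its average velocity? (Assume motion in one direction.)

v_avg = Δd / Δt = 240 / 15 = 16.0 m/s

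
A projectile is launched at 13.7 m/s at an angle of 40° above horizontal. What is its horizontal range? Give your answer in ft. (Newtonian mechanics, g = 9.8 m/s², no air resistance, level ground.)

R = v₀² × sin(2θ) / g = 13.7² × sin(2 × 40°) / 9.8 = 187.69 × 0.984808 / 9.8 = 18.8611 m
R = 18.8611 m / 0.3048 = 61.88 ft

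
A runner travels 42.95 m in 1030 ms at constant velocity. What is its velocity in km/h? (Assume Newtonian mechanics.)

t = 1030 ms × 0.001 = 1.03 s
v = d / t = 42.95 / 1.03 = 41.699 m/s
v = 41.699 m/s / 0.2777777777777778 = 150.1 km/h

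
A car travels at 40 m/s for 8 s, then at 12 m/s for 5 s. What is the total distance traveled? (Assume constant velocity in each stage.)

d₁ = v₁t₁ = 40 × 8 = 320 m
d₂ = v₂t₂ = 12 × 5 = 60 m
d_total = 320 + 60 = 380 m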